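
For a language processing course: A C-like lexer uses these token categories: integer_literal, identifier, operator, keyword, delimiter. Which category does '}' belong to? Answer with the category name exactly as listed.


Token: '}'
Checking categories:
  identifier: no
  integer_literal: no
  operator: no
  keyword: no
  delimiter: YES
Category: delimiter

delimiter


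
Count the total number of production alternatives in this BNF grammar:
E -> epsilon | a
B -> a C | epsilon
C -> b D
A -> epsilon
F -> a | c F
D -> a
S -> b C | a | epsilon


Counting alternatives per rule:
  E: 2 alternative(s)
  B: 2 alternative(s)
  C: 1 alternative(s)
  A: 1 alternative(s)
  F: 2 alternative(s)
  D: 1 alternative(s)
  S: 3 alternative(s)
Sum: 2 + 2 + 1 + 1 + 2 + 1 + 3 = 12

12


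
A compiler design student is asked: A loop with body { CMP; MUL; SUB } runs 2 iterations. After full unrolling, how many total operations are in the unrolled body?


Loop body operations: CMP, MUL, SUB (3 ops per iteration)
Unrolling 2 iterations:
  Iteration 1: CMP, MUL, SUB (3 ops)
  Iteration 2: CMP, MUL, SUB (3 ops)
Total: 2 iterations * 3 ops/iter = 6 operations

6


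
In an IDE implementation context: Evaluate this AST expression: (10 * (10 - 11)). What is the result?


Expression: (10 * (10 - 11))
Evaluating step by step:
  10 - 11 = -1
  10 * -1 = -10
Result: -10

-10


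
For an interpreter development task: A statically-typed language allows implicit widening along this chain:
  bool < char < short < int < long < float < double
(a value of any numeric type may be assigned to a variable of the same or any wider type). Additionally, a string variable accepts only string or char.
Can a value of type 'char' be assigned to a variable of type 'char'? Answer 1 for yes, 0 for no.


Target variable type: char
Source value type: char
Numeric ranks: char=1, char=1
Widening allowed iff rank(source) <= rank(target): 1 <= 1? Yes
Result: 1

1


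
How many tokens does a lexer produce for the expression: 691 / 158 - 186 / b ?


Scanning '691 / 158 - 186 / b'
Token 1: '691' -> integer_literal
Token 2: '/' -> operator
Token 3: '158' -> integer_literal
Token 4: '-' -> operator
Token 5: '186' -> integer_literal
Token 6: '/' -> operator
Token 7: 'b' -> identifier
Total tokens: 7

7


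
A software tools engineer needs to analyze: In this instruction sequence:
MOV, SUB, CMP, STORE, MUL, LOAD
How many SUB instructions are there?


Scanning instruction sequence for SUB:
  Position 1: MOV
  Position 2: SUB <- MATCH
  Position 3: CMP
  Position 4: STORE
  Position 5: MUL
  Position 6: LOAD
Matches at positions: [2]
Total SUB count: 1

1


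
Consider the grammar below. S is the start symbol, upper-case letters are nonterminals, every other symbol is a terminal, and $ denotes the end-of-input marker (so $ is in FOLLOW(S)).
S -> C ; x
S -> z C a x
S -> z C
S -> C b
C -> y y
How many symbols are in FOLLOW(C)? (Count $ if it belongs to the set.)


S is the start symbol and does not occur in any rule body, so FOLLOW(S) = {$}.
Examining every occurrence of C in a rule body:
  S -> C ; x : C is followed by terminal ';' -> add ';'
  S -> z C a x : C is followed by terminal 'a' -> add 'a'
  S -> z C : C is at the right end -> add FOLLOW(S) = {$}
  S -> C b : C is followed by terminal 'b' -> add 'b'
  C -> y y : C does not occur in the body -> contributes nothing
FOLLOW(C) = {;, a, b, $}
Count: 4

4


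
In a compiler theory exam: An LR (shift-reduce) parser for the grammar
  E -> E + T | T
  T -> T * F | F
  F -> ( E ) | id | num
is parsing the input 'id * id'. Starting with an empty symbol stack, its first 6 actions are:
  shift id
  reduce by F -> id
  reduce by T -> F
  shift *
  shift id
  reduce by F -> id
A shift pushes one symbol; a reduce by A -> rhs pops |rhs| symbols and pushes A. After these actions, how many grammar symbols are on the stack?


Tracking the symbol stack through each action:
  Action 1: shift 'id' : push -> stack = [id] (size 1)
  Action 2: reduce by F -> id : pop 1, push F -> stack = [F] (size 1)
  Action 3: reduce by T -> F : pop 1, push T -> stack = [T] (size 1)
  Action 4: shift '*' : push -> stack = [T, *] (size 2)
  Action 5: shift 'id' : push -> stack = [T, *, id] (size 3)
  Action 6: reduce by F -> id : pop 1, push F -> stack = [T, *, F] (size 3)
Final stack size: 3

3


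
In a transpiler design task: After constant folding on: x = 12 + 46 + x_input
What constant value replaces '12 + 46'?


Identifying constant sub-expression:
  Original: x = 12 + 46 + x_input
  12 and 46 are both compile-time constants
  Evaluating: 12 + 46 = 58
  After folding: x = 58 + x_input

58


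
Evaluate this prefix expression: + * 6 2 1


Parsing prefix expression: + * 6 2 1
Step 1: Innermost operation '* 6 2'
  6 * 2 = 12
Step 2: Outer operation '+ [12] 1'
  12 + 1 = 13

13


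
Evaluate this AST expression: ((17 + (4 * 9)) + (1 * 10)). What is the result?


Expression: ((17 + (4 * 9)) + (1 * 10))
Evaluating step by step:
  4 * 9 = 36
  17 + 36 = 53
  1 * 10 = 10
  53 + 10 = 63
Result: 63

63


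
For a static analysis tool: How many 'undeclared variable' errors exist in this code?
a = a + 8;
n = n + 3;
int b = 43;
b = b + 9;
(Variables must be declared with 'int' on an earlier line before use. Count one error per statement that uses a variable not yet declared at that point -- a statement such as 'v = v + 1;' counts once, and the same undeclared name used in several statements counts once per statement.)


Scanning code line by line:
  Line 1: use 'a' -> ERROR (undeclared)
  Line 2: use 'n' -> ERROR (undeclared)
  Line 3: declare 'b' -> declared = ['b']
  Line 4: use 'b' -> OK (declared)
Total undeclared variable errors: 2

2


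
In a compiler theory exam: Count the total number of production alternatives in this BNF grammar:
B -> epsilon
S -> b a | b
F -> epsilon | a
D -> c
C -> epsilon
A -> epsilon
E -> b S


Counting alternatives per rule:
  B: 1 alternative(s)
  S: 2 alternative(s)
  F: 2 alternative(s)
  D: 1 alternative(s)
  C: 1 alternative(s)
  A: 1 alternative(s)
  E: 1 alternative(s)
Sum: 1 + 2 + 2 + 1 + 1 + 1 + 1 = 9

9


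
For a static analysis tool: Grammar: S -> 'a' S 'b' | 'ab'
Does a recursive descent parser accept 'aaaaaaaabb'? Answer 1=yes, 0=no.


Grammar accepts strings of the form a^n b^n (n >= 1)
Word: 'aaaaaaaabb'
Counting: 8 a's and 2 b's
Check: 8 == 2? No
Mismatch: a-count != b-count
Rejected

0


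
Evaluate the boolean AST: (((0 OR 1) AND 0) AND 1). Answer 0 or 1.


Step 1: Evaluate inner node
  0 OR 1 = 1
Step 2: Evaluate next node
  1 AND 0 = 0
Step 3: Evaluate root node
  0 AND 1 = 0

0


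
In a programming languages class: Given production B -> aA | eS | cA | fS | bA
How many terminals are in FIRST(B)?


Production: B -> aA | eS | cA | fS | bA
Examining each alternative for leading terminals:
  B -> aA : first terminal = 'a'
  B -> eS : first terminal = 'e'
  B -> cA : first terminal = 'c'
  B -> fS : first terminal = 'f'
  B -> bA : first terminal = 'b'
FIRST(B) = {a, b, c, e, f}
Count: 5

5


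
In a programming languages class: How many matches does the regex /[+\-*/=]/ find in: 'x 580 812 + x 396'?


Pattern: /[+\-*/=]/ (operators)
Input: 'x 580 812 + x 396'
Scanning for matches:
  Match 1: '+'
Total matches: 1

1


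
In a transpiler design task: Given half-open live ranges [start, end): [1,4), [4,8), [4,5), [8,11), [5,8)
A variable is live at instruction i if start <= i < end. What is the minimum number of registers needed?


Live ranges:
  Var0: [1, 4)
  Var1: [4, 8)
  Var2: [4, 5)
  Var3: [8, 11)
  Var4: [5, 8)
Sweep-line events (position, delta, active):
  pos=1 start -> active=1
  pos=4 end -> active=0
  pos=4 start -> active=1
  pos=4 start -> active=2
  pos=5 end -> active=1
  pos=5 start -> active=2
  pos=8 end -> active=1
  pos=8 end -> active=0
  pos=8 start -> active=1
  pos=11 end -> active=0
Maximum simultaneous active: 2
Minimum registers needed: 2

2


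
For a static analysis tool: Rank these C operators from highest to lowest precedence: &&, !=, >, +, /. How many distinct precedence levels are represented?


Looking up precedence for each operator:
  && -> precedence 2
  != -> precedence 3
  > -> precedence 4
  + -> precedence 5
  / -> precedence 6
Sorted highest to lowest: /, +, >, !=, &&
Distinct precedence values: [6, 5, 4, 3, 2]
Number of distinct levels: 5

5


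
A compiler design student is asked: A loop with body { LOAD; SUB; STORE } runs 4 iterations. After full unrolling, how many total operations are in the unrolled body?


Loop body operations: LOAD, SUB, STORE (3 ops per iteration)
Unrolling 4 iterations:
  Iteration 1: LOAD, SUB, STORE (3 ops)
  Iteration 2: LOAD, SUB, STORE (3 ops)
  Iteration 3: LOAD, SUB, STORE (3 ops)
  Iteration 4: LOAD, SUB, STORE (3 ops)
Total: 4 iterations * 3 ops/iter = 12 operations

12


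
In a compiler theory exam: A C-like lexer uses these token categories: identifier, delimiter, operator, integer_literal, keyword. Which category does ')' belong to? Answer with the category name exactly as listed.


Token: ')'
Checking categories:
  identifier: no
  integer_literal: no
  operator: no
  keyword: no
  delimiter: YES
Category: delimiter

delimiter


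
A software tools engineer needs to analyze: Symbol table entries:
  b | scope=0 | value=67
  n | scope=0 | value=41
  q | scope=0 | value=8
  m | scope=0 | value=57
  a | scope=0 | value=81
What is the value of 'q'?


Searching symbol table for 'q':
  b | scope=0 | value=67
  n | scope=0 | value=41
  q | scope=0 | value=8 <- MATCH
  m | scope=0 | value=57
  a | scope=0 | value=81
Found 'q' at scope 0 with value 8

8


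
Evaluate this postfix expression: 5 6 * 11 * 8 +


Processing tokens left to right:
Push 5, Push 6
Pop 5 and 6, compute 5 * 6 = 30, push 30
Push 11
Pop 30 and 11, compute 30 * 11 = 330, push 330
Push 8
Pop 330 and 8, compute 330 + 8 = 338, push 338
Stack result: 338

338


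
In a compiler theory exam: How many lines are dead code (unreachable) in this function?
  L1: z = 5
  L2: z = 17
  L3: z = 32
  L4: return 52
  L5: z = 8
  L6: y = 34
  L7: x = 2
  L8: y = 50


Analyzing control flow:
  L1: reachable (before return)
  L2: reachable (before return)
  L3: reachable (before return)
  L4: reachable (return statement)
  L5: DEAD (after return at L4)
  L6: DEAD (after return at L4)
  L7: DEAD (after return at L4)
  L8: DEAD (after return at L4)
Return at L4, total lines = 8
Dead lines: L5 through L8
Count: 4

4


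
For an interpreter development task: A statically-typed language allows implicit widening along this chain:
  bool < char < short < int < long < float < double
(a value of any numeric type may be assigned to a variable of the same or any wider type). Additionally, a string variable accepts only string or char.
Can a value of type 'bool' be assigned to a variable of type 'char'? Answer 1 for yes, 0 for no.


Target variable type: char
Source value type: bool
Numeric ranks: bool=0, char=1
Widening allowed iff rank(source) <= rank(target): 0 <= 1? Yes
Result: 1

1


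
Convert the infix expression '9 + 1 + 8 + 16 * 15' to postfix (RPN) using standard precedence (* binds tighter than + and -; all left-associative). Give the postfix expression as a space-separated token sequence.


Applying the shunting-yard algorithm:
  Operand 9 -> output
  Push '+' onto operator stack -> op-stack: [+]
  Operand 1 -> output
  See '+' (prec 1); top '+' (prec 1) >= it -> pop '+' to output
  Push '+' onto operator stack -> op-stack: [+]
  Operand 8 -> output
  See '+' (prec 1); top '+' (prec 1) >= it -> pop '+' to output
  Push '+' onto operator stack -> op-stack: [+]
  Operand 16 -> output
  Push '*' onto operator stack -> op-stack: [+, *]
  Operand 15 -> output
  End of input: pop '*' to output
  End of input: pop '+' to output
Postfix result: 9 1 + 8 + 16 15 * +

9 1 + 8 + 16 15 * +


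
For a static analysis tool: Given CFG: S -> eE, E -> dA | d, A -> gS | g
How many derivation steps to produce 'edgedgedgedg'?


Grammar: S -> eE, E -> dA | d, A -> gS | g
Deriving 'edgedgedgedg':
Step 1: S -> eE => eE
Step 2: E -> dA => edA
Step 3: A -> gS => edgS
Step 4: S -> eE => edgeE
Step 5: E -> dA => edgedA
Step 6: A -> gS => edgedgS
Step 7: S -> eE => edgedgeE
Step 8: E -> dA => edgedgedA
Step 9: A -> gS => edgedgedgS
Step 10: S -> eE => edgedgedgeE
Step 11: E -> dA => edgedgedgedA
Step 12: A -> g => edgedgedgedg
Total derivation steps: 12

12


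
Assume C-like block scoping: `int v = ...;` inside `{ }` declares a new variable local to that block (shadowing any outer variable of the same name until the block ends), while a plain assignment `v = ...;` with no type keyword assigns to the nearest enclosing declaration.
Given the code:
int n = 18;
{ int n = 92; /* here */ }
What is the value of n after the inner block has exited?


Analyzing scoping rules:
Outer scope: declares n = 18
Inner block: 'int n = 92;' declares a NEW n that shadows the outer one
When the block exits the inner n goes out of scope; the outer n was never modified -> 18
Result: 18

18


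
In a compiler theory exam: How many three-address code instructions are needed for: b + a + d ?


Expression: b + a + d
Generating three-address code (respecting * over +/- precedence):
  Instruction 1: t1 = b + a
  Instruction 2: t2 = t1 + d
Total instructions: 2

2


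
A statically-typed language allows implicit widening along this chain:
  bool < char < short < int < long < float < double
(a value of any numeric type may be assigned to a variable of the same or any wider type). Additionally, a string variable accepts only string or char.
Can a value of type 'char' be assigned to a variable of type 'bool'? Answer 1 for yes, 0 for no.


Target variable type: bool
Source value type: char
Numeric ranks: char=1, bool=0
Widening allowed iff rank(source) <= rank(target): 1 <= 0? No
Result: 0

0


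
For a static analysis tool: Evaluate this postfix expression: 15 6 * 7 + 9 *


Processing tokens left to right:
Push 15, Push 6
Pop 15 and 6, compute 15 * 6 = 90, push 90
Push 7
Pop 90 and 7, compute 90 + 7 = 97, push 97
Push 9
Pop 97 and 9, compute 97 * 9 = 873, push 873
Stack result: 873

873


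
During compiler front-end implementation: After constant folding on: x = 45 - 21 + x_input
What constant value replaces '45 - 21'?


Identifying constant sub-expression:
  Original: x = 45 - 21 + x_input
  45 and 21 are both compile-time constants
  Evaluating: 45 - 21 = 24
  After folding: x = 24 + x_input

24


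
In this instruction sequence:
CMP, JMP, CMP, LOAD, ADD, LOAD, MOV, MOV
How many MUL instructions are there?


Scanning instruction sequence for MUL:
  Position 1: CMP
  Position 2: JMP
  Position 3: CMP
  Position 4: LOAD
  Position 5: ADD
  Position 6: LOAD
  Position 7: MOV
  Position 8: MOV
Matches at positions: []
Total MUL count: 0

0


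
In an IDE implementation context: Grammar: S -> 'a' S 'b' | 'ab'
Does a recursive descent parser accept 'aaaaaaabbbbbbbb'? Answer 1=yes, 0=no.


Grammar accepts strings of the form a^n b^n (n >= 1)
Word: 'aaaaaaabbbbbbbb'
Counting: 7 a's and 8 b's
Check: 7 == 8? No
Mismatch: a-count != b-count
Rejected

0


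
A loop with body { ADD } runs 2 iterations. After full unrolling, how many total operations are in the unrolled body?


Loop body operations: ADD (1 op per iteration)
Unrolling 2 iterations:
  Iteration 1: ADD (1 ops)
  Iteration 2: ADD (1 ops)
Total: 2 iterations * 1 ops/iter = 2 operations

2


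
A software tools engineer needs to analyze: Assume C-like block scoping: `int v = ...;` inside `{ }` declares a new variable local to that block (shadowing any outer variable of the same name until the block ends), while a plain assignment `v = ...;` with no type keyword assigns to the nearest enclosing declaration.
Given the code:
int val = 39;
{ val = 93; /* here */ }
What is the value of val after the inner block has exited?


Analyzing scoping rules:
Outer scope: declares val = 39
Inner block: 'val = 93;' has no type keyword, so it is an assignment to the outer val (no shadowing)
The assignment changed the outer variable itself, so the new value persists after the block -> 93
Result: 93

93


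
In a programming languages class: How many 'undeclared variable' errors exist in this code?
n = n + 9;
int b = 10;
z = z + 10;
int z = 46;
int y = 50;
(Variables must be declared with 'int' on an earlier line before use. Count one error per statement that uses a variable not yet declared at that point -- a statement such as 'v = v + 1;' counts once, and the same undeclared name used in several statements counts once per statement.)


Scanning code line by line:
  Line 1: use 'n' -> ERROR (undeclared)
  Line 2: declare 'b' -> declared = ['b']
  Line 3: use 'z' -> ERROR (undeclared)
  Line 4: declare 'z' -> declared = ['b', 'z']
  Line 5: declare 'y' -> declared = ['b', 'y', 'z']
Total undeclared variable errors: 2

2


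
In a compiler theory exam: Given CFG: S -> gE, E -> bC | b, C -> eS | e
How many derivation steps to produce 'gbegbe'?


Grammar: S -> gE, E -> bC | b, C -> eS | e
Deriving 'gbegbe':
Step 1: S -> gE => gE
Step 2: E -> bC => gbC
Step 3: C -> eS => gbeS
Step 4: S -> gE => gbegE
Step 5: E -> bC => gbegbC
Step 6: C -> e => gbegbe
Total derivation steps: 6

6


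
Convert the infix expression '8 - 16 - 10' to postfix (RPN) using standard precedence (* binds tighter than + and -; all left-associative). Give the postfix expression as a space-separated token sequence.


Applying the shunting-yard algorithm:
  Operand 8 -> output
  Push '-' onto operator stack -> op-stack: [-]
  Operand 16 -> output
  See '-' (prec 1); top '-' (prec 1) >= it -> pop '-' to output
  Push '-' onto operator stack -> op-stack: [-]
  Operand 10 -> output
  End of input: pop '-' to output
Postfix result: 8 16 - 10 -

8 16 - 10 -


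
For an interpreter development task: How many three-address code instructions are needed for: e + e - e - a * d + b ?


Expression: e + e - e - a * d + b
Generating three-address code (respecting * over +/- precedence):
  Instruction 1: t1 = a * d
  Instruction 2: t2 = e + e
  Instruction 3: t3 = t2 - e
  Instruction 4: t4 = t3 - t1
  Instruction 5: t5 = t4 + b
Total instructions: 5

5


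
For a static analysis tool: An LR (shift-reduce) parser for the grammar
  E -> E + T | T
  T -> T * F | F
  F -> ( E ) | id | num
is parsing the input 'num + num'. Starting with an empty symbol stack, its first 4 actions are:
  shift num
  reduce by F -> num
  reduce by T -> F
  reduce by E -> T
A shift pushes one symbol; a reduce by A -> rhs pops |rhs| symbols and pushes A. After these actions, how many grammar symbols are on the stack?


Tracking the symbol stack through each action:
  Action 1: shift 'num' : push -> stack = [num] (size 1)
  Action 2: reduce by F -> num : pop 1, push F -> stack = [F] (size 1)
  Action 3: reduce by T -> F : pop 1, push T -> stack = [T] (size 1)
  Action 4: reduce by E -> T : pop 1, push E -> stack = [E] (size 1)
Final stack size: 1

1


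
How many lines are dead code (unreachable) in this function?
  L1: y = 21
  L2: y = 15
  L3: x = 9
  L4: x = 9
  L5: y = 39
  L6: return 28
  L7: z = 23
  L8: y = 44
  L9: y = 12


Analyzing control flow:
  L1: reachable (before return)
  L2: reachable (before return)
  L3: reachable (before return)
  L4: reachable (before return)
  L5: reachable (before return)
  L6: reachable (return statement)
  L7: DEAD (after return at L6)
  L8: DEAD (after return at L6)
  L9: DEAD (after return at L6)
Return at L6, total lines = 9
Dead lines: L7 through L9
Count: 3

3


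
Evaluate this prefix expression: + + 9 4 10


Parsing prefix expression: + + 9 4 10
Step 1: Innermost operation '+ 9 4'
  9 + 4 = 13
Step 2: Outer operation '+ [13] 10'
  13 + 10 = 23

23


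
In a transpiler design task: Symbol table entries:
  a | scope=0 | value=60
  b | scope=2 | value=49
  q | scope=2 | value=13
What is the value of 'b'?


Searching symbol table for 'b':
  a | scope=0 | value=60
  b | scope=2 | value=49 <- MATCH
  q | scope=2 | value=13
Found 'b' at scope 2 with value 49

49


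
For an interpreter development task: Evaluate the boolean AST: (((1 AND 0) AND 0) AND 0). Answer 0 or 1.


Step 1: Evaluate inner node
  1 AND 0 = 0
Step 2: Evaluate next node
  0 AND 0 = 0
Step 3: Evaluate root node
  0 AND 0 = 0

0


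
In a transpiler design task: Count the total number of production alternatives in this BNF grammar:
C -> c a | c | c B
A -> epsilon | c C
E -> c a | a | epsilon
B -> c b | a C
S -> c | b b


Counting alternatives per rule:
  C: 3 alternative(s)
  A: 2 alternative(s)
  E: 3 alternative(s)
  B: 2 alternative(s)
  S: 2 alternative(s)
Sum: 3 + 2 + 3 + 2 + 2 = 12

12


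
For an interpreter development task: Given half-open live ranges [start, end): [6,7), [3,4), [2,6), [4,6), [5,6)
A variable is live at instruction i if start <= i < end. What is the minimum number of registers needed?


Live ranges:
  Var0: [6, 7)
  Var1: [3, 4)
  Var2: [2, 6)
  Var3: [4, 6)
  Var4: [5, 6)
Sweep-line events (position, delta, active):
  pos=2 start -> active=1
  pos=3 start -> active=2
  pos=4 end -> active=1
  pos=4 start -> active=2
  pos=5 start -> active=3
  pos=6 end -> active=2
  pos=6 end -> active=1
  pos=6 end -> active=0
  pos=6 start -> active=1
  pos=7 end -> active=0
Maximum simultaneous active: 3
Minimum registers needed: 3

3


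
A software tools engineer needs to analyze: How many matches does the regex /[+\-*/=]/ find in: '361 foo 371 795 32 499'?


Pattern: /[+\-*/=]/ (operators)
Input: '361 foo 371 795 32 499'
Scanning for matches:
Total matches: 0

0


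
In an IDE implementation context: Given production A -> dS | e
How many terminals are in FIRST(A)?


Production: A -> dS | e
Examining each alternative for leading terminals:
  A -> dS : first terminal = 'd'
  A -> e : first terminal = 'e'
FIRST(A) = {d, e}
Count: 2

2


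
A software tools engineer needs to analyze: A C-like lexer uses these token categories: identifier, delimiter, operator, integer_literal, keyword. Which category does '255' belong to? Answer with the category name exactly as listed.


Token: '255'
Checking categories:
  identifier: no
  integer_literal: YES
  operator: no
  keyword: no
  delimiter: no
Category: integer_literal

integer_literal


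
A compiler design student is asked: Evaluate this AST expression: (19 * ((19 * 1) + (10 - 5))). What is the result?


Expression: (19 * ((19 * 1) + (10 - 5)))
Evaluating step by step:
  19 * 1 = 19
  10 - 5 = 5
  19 + 5 = 24
  19 * 24 = 456
Result: 456

456


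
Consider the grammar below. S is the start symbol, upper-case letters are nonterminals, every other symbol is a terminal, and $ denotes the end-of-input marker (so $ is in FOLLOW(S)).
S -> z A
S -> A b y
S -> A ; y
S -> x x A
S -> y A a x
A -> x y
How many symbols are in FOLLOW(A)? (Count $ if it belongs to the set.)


S is the start symbol and does not occur in any rule body, so FOLLOW(S) = {$}.
Examining every occurrence of A in a rule body:
  S -> z A : A is at the right end -> add FOLLOW(S) = {$}
  S -> A b y : A is followed by terminal 'b' -> add 'b'
  S -> A ; y : A is followed by terminal ';' -> add ';'
  S -> x x A : A is at the right end -> add FOLLOW(S) = {$} (already in the set)
  S -> y A a x : A is followed by terminal 'a' -> add 'a'
  A -> x y : A does not occur in the body -> contributes nothing
FOLLOW(A) = {;, a, b, $}
Count: 4

4


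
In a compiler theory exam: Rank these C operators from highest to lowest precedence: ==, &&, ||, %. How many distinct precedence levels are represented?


Looking up precedence for each operator:
  == -> precedence 3
  && -> precedence 2
  || -> precedence 1
  % -> precedence 6
Sorted highest to lowest: %, ==, &&, ||
Distinct precedence values: [6, 3, 2, 1]
Number of distinct levels: 4

4


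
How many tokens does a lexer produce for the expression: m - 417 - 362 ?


Scanning 'm - 417 - 362'
Token 1: 'm' -> identifier
Token 2: '-' -> operator
Token 3: '417' -> integer_literal
Token 4: '-' -> operator
Token 5: '362' -> integer_literal
Total tokens: 5

5


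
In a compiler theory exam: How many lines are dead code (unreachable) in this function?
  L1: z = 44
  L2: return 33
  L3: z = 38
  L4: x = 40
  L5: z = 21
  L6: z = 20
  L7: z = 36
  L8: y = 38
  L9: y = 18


Analyzing control flow:
  L1: reachable (before return)
  L2: reachable (return statement)
  L3: DEAD (after return at L2)
  L4: DEAD (after return at L2)
  L5: DEAD (after return at L2)
  L6: DEAD (after return at L2)
  L7: DEAD (after return at L2)
  L8: DEAD (after return at L2)
  L9: DEAD (after return at L2)
Return at L2, total lines = 9
Dead lines: L3 through L9
Count: 7

7


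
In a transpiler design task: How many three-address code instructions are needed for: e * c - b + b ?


Expression: e * c - b + b
Generating three-address code (respecting * over +/- precedence):
  Instruction 1: t1 = e * c
  Instruction 2: t2 = t1 - b
  Instruction 3: t3 = t2 + b
Total instructions: 3

3


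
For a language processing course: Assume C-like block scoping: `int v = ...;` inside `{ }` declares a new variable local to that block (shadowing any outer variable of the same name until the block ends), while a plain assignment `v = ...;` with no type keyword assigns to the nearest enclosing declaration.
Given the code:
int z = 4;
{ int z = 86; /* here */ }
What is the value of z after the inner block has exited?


Analyzing scoping rules:
Outer scope: declares z = 4
Inner block: 'int z = 86;' declares a NEW z that shadows the outer one
When the block exits the inner z goes out of scope; the outer z was never modified -> 4
Result: 4

4


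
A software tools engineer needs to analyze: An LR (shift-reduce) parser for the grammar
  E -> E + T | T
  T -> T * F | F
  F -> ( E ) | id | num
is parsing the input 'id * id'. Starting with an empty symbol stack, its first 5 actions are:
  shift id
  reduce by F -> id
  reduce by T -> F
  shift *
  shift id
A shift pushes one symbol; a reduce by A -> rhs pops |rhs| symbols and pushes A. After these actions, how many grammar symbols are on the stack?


Tracking the symbol stack through each action:
  Action 1: shift 'id' : push -> stack = [id] (size 1)
  Action 2: reduce by F -> id : pop 1, push F -> stack = [F] (size 1)
  Action 3: reduce by T -> F : pop 1, push T -> stack = [T] (size 1)
  Action 4: shift '*' : push -> stack = [T, *] (size 2)
  Action 5: shift 'id' : push -> stack = [T, *, id] (size 3)
Final stack size: 3

3


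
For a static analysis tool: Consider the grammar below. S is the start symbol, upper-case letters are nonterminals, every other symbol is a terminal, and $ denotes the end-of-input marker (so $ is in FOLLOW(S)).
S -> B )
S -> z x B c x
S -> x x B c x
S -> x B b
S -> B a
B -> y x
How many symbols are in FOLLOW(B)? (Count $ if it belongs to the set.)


S is the start symbol and does not occur in any rule body, so FOLLOW(S) = {$}.
Examining every occurrence of B in a rule body:
  S -> B ) : B is followed by terminal ')' -> add ')'
  S -> z x B c x : B is followed by terminal 'c' -> add 'c'
  S -> x x B c x : B is followed by terminal 'c' -> add 'c' (already in the set)
  S -> x B b : B is followed by terminal 'b' -> add 'b'
  S -> B a : B is followed by terminal 'a' -> add 'a'
  B -> y x : B does not occur in the body -> contributes nothing
FOLLOW(B) = {), a, b, c}
Count: 4

4


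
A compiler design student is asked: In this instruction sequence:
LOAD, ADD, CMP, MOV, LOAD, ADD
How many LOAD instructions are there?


Scanning instruction sequence for LOAD:
  Position 1: LOAD <- MATCH
  Position 2: ADD
  Position 3: CMP
  Position 4: MOV
  Position 5: LOAD <- MATCH
  Position 6: ADD
Matches at positions: [1, 5]
Total LOAD count: 2

2


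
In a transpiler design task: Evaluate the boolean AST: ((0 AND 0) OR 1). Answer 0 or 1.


Step 1: Evaluate inner node
  0 AND 0 = 0
Step 2: Evaluate root node
  0 OR 1 = 1

1


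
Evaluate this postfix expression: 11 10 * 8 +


Processing tokens left to right:
Push 11, Push 10
Pop 11 and 10, compute 11 * 10 = 110, push 110
Push 8
Pop 110 and 8, compute 110 + 8 = 118, push 118
Stack result: 118

118


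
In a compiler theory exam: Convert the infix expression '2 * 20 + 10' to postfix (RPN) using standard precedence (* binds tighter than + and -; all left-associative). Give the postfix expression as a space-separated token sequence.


Applying the shunting-yard algorithm:
  Operand 2 -> output
  Push '*' onto operator stack -> op-stack: [*]
  Operand 20 -> output
  See '+' (prec 1); top '*' (prec 2) >= it -> pop '*' to output
  Push '+' onto operator stack -> op-stack: [+]
  Operand 10 -> output
  End of input: pop '+' to output
Postfix result: 2 20 * 10 +

2 20 * 10 +


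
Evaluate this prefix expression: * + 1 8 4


Parsing prefix expression: * + 1 8 4
Step 1: Innermost operation '+ 1 8'
  1 + 8 = 9
Step 2: Outer operation '* [9] 4'
  9 * 4 = 36

36


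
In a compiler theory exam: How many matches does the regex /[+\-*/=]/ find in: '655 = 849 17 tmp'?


Pattern: /[+\-*/=]/ (operators)
Input: '655 = 849 17 tmp'
Scanning for matches:
  Match 1: '='
Total matches: 1

1


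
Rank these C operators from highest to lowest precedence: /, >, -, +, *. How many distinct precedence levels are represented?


Looking up precedence for each operator:
  / -> precedence 6
  > -> precedence 4
  - -> precedence 5
  + -> precedence 5
  * -> precedence 6
Sorted highest to lowest: /, *, -, +, >
Distinct precedence values: [6, 5, 4]
Number of distinct levels: 3

3


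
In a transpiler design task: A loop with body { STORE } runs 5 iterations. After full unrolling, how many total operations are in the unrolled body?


Loop body operations: STORE (1 op per iteration)
Unrolling 5 iterations:
  Iteration 1: STORE (1 ops)
  Iteration 2: STORE (1 ops)
  Iteration 3: STORE (1 ops)
  Iteration 4: STORE (1 ops)
  Iteration 5: STORE (1 ops)
Total: 5 iterations * 1 ops/iter = 5 operations

5


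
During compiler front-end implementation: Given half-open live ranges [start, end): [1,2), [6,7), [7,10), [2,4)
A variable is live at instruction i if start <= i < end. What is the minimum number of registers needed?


Live ranges:
  Var0: [1, 2)
  Var1: [6, 7)
  Var2: [7, 10)
  Var3: [2, 4)
Sweep-line events (position, delta, active):
  pos=1 start -> active=1
  pos=2 end -> active=0
  pos=2 start -> active=1
  pos=4 end -> active=0
  pos=6 start -> active=1
  pos=7 end -> active=0
  pos=7 start -> active=1
  pos=10 end -> active=0
Maximum simultaneous active: 1
Minimum registers needed: 1

1


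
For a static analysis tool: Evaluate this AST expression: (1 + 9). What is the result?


Expression: (1 + 9)
Evaluating step by step:
  1 + 9 = 10
Result: 10

10


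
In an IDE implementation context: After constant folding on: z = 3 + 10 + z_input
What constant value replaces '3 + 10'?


Identifying constant sub-expression:
  Original: z = 3 + 10 + z_input
  3 and 10 are both compile-time constants
  Evaluating: 3 + 10 = 13
  After folding: z = 13 + z_input

13


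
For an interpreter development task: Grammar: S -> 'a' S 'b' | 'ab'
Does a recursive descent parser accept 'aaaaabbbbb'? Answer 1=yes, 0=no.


Grammar accepts strings of the form a^n b^n (n >= 1)
Word: 'aaaaabbbbb'
Counting: 5 a's and 5 b's
Check: 5 == 5? Yes
Derivation (S -> aSb applied 4 time(s), then S -> ab): S => aSb => aaSbb => aaaSbbb => aaaaSbbbb => aaaaabbbbb
Accepted

1


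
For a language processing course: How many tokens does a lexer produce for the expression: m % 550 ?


Scanning 'm % 550'
Token 1: 'm' -> identifier
Token 2: '%' -> operator
Token 3: '550' -> integer_literal
Total tokens: 3

3


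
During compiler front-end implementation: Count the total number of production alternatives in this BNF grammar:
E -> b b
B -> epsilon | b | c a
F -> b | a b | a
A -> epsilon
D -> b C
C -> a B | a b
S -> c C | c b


Counting alternatives per rule:
  E: 1 alternative(s)
  B: 3 alternative(s)
  F: 3 alternative(s)
  A: 1 alternative(s)
  D: 1 alternative(s)
  C: 2 alternative(s)
  S: 2 alternative(s)
Sum: 1 + 3 + 3 + 1 + 1 + 2 + 2 = 13

13


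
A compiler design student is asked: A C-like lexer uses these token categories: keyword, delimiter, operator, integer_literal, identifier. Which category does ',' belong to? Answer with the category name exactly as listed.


Token: ','
Checking categories:
  identifier: no
  integer_literal: no
  operator: no
  keyword: no
  delimiter: YES
Category: delimiter

delimiter


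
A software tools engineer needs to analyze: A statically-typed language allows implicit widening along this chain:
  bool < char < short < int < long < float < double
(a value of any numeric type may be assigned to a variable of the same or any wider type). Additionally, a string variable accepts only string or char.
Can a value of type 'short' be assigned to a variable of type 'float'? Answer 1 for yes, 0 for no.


Target variable type: float
Source value type: short
Numeric ranks: short=2, float=5
Widening allowed iff rank(source) <= rank(target): 2 <= 5? Yes
Result: 1

1


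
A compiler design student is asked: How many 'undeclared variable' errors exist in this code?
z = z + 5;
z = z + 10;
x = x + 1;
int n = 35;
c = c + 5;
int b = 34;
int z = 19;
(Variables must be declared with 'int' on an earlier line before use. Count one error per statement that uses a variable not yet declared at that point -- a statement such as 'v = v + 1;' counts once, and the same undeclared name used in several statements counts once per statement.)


Scanning code line by line:
  Line 1: use 'z' -> ERROR (undeclared)
  Line 2: use 'z' -> ERROR (undeclared)
  Line 3: use 'x' -> ERROR (undeclared)
  Line 4: declare 'n' -> declared = ['n']
  Line 5: use 'c' -> ERROR (undeclared)
  Line 6: declare 'b' -> declared = ['b', 'n']
  Line 7: declare 'z' -> declared = ['b', 'n', 'z']
Total undeclared variable errors: 4

4


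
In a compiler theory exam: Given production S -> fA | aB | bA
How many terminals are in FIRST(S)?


Production: S -> fA | aB | bA
Examining each alternative for leading terminals:
  S -> fA : first terminal = 'f'
  S -> aB : first terminal = 'a'
  S -> bA : first terminal = 'b'
FIRST(S) = {a, b, f}
Count: 3

3


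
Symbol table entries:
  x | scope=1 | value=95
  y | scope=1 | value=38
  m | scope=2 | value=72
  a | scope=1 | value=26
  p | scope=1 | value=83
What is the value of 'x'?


Searching symbol table for 'x':
  x | scope=1 | value=95 <- MATCH
  y | scope=1 | value=38
  m | scope=2 | value=72
  a | scope=1 | value=26
  p | scope=1 | value=83
Found 'x' at scope 1 with value 95

95


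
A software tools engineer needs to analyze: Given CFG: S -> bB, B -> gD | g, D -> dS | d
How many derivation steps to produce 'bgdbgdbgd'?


Grammar: S -> bB, B -> gD | g, D -> dS | d
Deriving 'bgdbgdbgd':
Step 1: S -> bB => bB
Step 2: B -> gD => bgD
Step 3: D -> dS => bgdS
Step 4: S -> bB => bgdbB
Step 5: B -> gD => bgdbgD
Step 6: D -> dS => bgdbgdS
Step 7: S -> bB => bgdbgdbB
Step 8: B -> gD => bgdbgdbgD
Step 9: D -> d => bgdbgdbgd
Total derivation steps: 9

9


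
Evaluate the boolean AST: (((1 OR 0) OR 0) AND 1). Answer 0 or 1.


Step 1: Evaluate inner node
  1 OR 0 = 1
Step 2: Evaluate next node
  1 OR 0 = 1
Step 3: Evaluate root node
  1 AND 1 = 1

1


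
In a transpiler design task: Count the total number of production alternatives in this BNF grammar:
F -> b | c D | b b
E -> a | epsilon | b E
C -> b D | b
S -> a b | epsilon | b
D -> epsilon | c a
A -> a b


Counting alternatives per rule:
  F: 3 alternative(s)
  E: 3 alternative(s)
  C: 2 alternative(s)
  S: 3 alternative(s)
  D: 2 alternative(s)
  A: 1 alternative(s)
Sum: 3 + 3 + 2 + 3 + 2 + 1 = 14

14


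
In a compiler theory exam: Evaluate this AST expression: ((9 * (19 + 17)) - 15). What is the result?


Expression: ((9 * (19 + 17)) - 15)
Evaluating step by step:
  19 + 17 = 36
  9 * 36 = 324
  324 - 15 = 309
Result: 309

309


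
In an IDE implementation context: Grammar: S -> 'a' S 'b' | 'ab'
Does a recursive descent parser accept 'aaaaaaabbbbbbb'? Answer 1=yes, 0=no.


Grammar accepts strings of the form a^n b^n (n >= 1)
Word: 'aaaaaaabbbbbbb'
Counting: 7 a's and 7 b's
Check: 7 == 7? Yes
Derivation (S -> aSb applied 6 time(s), then S -> ab): S => aSb => aaSbb => aaaSbbb => aaaaSbbbb => aaaaaSbbbbb => aaaaaaSbbbbbb => aaaaaaabbbbbbb
Accepted

1


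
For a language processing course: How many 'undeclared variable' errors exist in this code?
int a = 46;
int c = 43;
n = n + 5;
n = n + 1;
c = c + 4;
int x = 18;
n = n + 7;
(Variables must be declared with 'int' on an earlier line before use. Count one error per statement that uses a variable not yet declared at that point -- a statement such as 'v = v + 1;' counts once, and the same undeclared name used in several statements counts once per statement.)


Scanning code line by line:
  Line 1: declare 'a' -> declared = ['a']
  Line 2: declare 'c' -> declared = ['a', 'c']
  Line 3: use 'n' -> ERROR (undeclared)
  Line 4: use 'n' -> ERROR (undeclared)
  Line 5: use 'c' -> OK (declared)
  Line 6: declare 'x' -> declared = ['a', 'c', 'x']
  Line 7: use 'n' -> ERROR (undeclared)
Total undeclared variable errors: 3

3


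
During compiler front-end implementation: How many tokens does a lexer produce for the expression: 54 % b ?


Scanning '54 % b'
Token 1: '54' -> integer_literal
Token 2: '%' -> operator
Token 3: 'b' -> identifier
Total tokens: 3

3


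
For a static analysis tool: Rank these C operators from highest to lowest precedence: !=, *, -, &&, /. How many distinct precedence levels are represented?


Looking up precedence for each operator:
  != -> precedence 3
  * -> precedence 6
  - -> precedence 5
  && -> precedence 2
  / -> precedence 6
Sorted highest to lowest: *, /, -, !=, &&
Distinct precedence values: [6, 5, 3, 2]
Number of distinct levels: 4

4


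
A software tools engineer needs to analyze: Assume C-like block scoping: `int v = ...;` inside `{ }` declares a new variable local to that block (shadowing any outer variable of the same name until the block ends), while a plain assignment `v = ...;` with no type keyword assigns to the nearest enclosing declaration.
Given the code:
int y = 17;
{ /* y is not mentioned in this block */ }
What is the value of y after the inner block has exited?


Analyzing scoping rules:
Outer scope: declares y = 17
Inner block: y is neither redeclared nor assigned -> unchanged
After the block -> 17
Result: 17

17


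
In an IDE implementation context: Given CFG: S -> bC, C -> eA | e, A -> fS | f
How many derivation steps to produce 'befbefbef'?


Grammar: S -> bC, C -> eA | e, A -> fS | f
Deriving 'befbefbef':
Step 1: S -> bC => bC
Step 2: C -> eA => beA
Step 3: A -> fS => befS
Step 4: S -> bC => befbC
Step 5: C -> eA => befbeA
Step 6: A -> fS => befbefS
Step 7: S -> bC => befbefbC
Step 8: C -> eA => befbefbeA
Step 9: A -> f => befbefbef
Total derivation steps: 9

9


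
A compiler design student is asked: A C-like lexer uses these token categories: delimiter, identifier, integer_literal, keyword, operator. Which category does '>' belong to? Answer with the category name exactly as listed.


Token: '>'
Checking categories:
  identifier: no
  integer_literal: no
  operator: YES
  keyword: no
  delimiter: no
Category: operator

operator


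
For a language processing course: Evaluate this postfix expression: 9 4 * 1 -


Processing tokens left to right:
Push 9, Push 4
Pop 9 and 4, compute 9 * 4 = 36, push 36
Push 1
Pop 36 and 1, compute 36 - 1 = 35, push 35
Stack result: 35

35


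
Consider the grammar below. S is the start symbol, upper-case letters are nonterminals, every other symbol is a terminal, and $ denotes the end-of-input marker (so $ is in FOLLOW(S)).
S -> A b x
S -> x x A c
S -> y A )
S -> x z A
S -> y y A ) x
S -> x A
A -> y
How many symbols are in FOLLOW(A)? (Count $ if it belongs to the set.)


S is the start symbol and does not occur in any rule body, so FOLLOW(S) = {$}.
Examining every occurrence of A in a rule body:
  S -> A b x : A is followed by terminal 'b' -> add 'b'
  S -> x x A c : A is followed by terminal 'c' -> add 'c'
  S -> y A ) : A is followed by terminal ')' -> add ')'
  S -> x z A : A is at the right end -> add FOLLOW(S) = {$}
  S -> y y A ) x : A is followed by terminal ')' -> add ')' (already in the set)
  S -> x A : A is at the right end -> add FOLLOW(S) = {$} (already in the set)
  A -> y : A does not occur in the body -> contributes nothing
FOLLOW(A) = {), b, c, $}
Count: 4

4
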